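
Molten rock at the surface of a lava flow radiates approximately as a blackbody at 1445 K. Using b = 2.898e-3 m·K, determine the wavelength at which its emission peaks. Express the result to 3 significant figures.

Wien's displacement law: λ_max = b/T = (2.898×10⁻³ m·K)/(1445 K) = 2.006×10⁻⁶ m.
That is 2.01×10³ nm, in the infrared range.

λ_max ≈ 2.01×10³ nm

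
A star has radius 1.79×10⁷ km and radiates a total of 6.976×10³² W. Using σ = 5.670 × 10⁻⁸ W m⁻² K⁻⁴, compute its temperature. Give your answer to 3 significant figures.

T ≈ 4.18×10⁴ K

Surface area A = 4πR² = 4π(1.79×10¹⁰ m)² = 4.02639×10²¹ m².
P = σAT⁴ ⇒ T = (P/(σA))^(1/4) = (6.976×10³²/(5.670×10⁻⁸×4.02639×10²¹))^(1/4) = 4.18×10⁴ K.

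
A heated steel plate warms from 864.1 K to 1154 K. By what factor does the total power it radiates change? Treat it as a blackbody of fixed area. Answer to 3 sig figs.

P₂/P₁ ≈ 3.18

P ∝ T⁴, so P₂/P₁ = (T₂/T₁)⁴ = (1154/864.1)⁴ = (1.33549)⁴ = 3.18.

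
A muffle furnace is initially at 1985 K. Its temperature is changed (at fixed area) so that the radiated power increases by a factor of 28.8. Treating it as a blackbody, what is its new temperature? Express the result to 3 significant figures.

T₂ ≈ 4.60×10³ K

P ∝ T⁴, so T₂/T₁ = (P₂/P₁)^(1/4) = (28.8)^(1/4) = 2.31658.
T₂ = 1985 × 2.31658 = 4.60×10³ K.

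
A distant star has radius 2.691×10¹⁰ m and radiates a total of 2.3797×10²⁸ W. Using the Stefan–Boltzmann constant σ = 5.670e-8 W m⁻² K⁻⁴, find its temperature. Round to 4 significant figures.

T ≈ 2606 K

Surface area A = 4πR² = 4π(2.691×10¹⁰ m)² = 9.09991×10²¹ m².
P = σAT⁴ ⇒ T = (P/(σA))^(1/4) = (2.3797×10²⁸/(5.670×10⁻⁸×9.09991×10²¹))^(1/4) = 2606 K.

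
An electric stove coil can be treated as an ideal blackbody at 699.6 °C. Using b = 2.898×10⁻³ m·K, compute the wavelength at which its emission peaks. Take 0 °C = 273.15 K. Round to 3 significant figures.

T = 699.6 °C + 273.15 = 972.75 K.
Wien's displacement law: λ_max = b/T = (2.898×10⁻³ m·K)/(972.75 K) = 2.979×10⁻⁶ m.
That is 2.98 μm, in the infrared range.

λ_max ≈ 2.98 μm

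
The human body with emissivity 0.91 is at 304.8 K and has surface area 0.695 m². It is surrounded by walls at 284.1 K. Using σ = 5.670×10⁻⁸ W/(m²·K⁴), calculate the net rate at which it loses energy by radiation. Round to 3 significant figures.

Area A = 0.695 m².
Net radiated power P_net = εσA(T⁴ − T₀⁴) = 0.91×5.670×10⁻⁸×0.695×(304.8⁴ − 284.1⁴).
T⁴ − T₀⁴ = 8.63097×10⁹ − 6.51456×10⁹ = 2.11641×10⁹ K⁴, so P_net = 75.9 W.

Net loss ≈ 75.9 W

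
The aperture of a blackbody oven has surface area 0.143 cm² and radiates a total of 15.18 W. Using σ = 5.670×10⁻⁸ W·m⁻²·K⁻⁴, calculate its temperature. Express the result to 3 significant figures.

Area A = 0.143 cm² = 1.43×10⁻⁵ m².
P = σAT⁴ ⇒ T = (P/(σA))^(1/4) = (15.18/(5.670×10⁻⁸×1.43×10⁻⁵))^(1/4) = 2.08×10³ K.

T ≈ 2.08×10³ K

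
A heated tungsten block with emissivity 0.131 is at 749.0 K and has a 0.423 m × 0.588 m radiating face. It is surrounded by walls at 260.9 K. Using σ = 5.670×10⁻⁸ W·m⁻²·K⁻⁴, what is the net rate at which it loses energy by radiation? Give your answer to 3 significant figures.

Area A = 0.423 × 0.588 = 0.248724 m².
Net radiated power P_net = εσA(T⁴ − T₀⁴) = 0.131×5.670×10⁻⁸×0.248724×(749.0⁴ − 260.9⁴).
T⁴ − T₀⁴ = 3.14722×10¹¹ − 4.63336×10⁹ = 3.10089×10¹¹ K⁴, so P_net = 573 W.

Net loss ≈ 573 W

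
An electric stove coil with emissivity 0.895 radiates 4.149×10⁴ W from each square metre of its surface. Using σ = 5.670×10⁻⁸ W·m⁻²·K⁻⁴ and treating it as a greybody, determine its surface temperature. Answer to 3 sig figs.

I = εσT⁴, so T = (I/εσ)^(1/4) = (4.149×10⁴/(0.895×5.670×10⁻⁸))^(1/4) = 951 K.

T ≈ 951 K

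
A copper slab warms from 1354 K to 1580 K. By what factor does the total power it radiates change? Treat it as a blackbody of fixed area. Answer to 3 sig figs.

P₂/P₁ ≈ 1.85

P ∝ T⁴, so P₂/P₁ = (T₂/T₁)⁴ = (1580/1354)⁴ = (1.16691)⁴ = 1.85.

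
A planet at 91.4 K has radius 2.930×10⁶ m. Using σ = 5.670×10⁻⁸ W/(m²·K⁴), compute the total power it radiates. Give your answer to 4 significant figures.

Surface area A = 4πR² = 4π(2.930×10⁶ m)² = 1.07881×10¹⁴ m².
P = σAT⁴ = 5.670×10⁻⁸ × 1.07881×10¹⁴ × (91.4)⁴ = 4.269×10¹⁴ W.

P ≈ 4.269×10¹⁴ W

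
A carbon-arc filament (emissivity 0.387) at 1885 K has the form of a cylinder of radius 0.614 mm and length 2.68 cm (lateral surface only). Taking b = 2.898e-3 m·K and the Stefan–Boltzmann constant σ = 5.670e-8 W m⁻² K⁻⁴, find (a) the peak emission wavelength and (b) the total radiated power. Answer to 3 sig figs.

(a) λ_max = b/T = 2.898×10⁻³/1885 = 1.537×10⁻⁶ m = 1.54 μm.
Lateral area A = 2πrL = 2π×6.14×10⁻⁴×0.0268 = 1.03391×10⁻⁴ m².
(b) P = εσAT⁴ = 0.387×5.670×10⁻⁸×1.03391×10⁻⁴×(1885)⁴ = 28.6 W.

λ_max ≈ 1.54 μm; P ≈ 28.6 W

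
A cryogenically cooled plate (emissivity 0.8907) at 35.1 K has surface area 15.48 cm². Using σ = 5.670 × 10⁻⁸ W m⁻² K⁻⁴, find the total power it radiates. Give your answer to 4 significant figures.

P ≈ 1.187×10⁻⁴ W

Area A = 15.48 cm² = 1.548×10⁻³ m².
P = εσAT⁴ = 0.8907 × 5.670×10⁻⁸ × 1.548×10⁻³ × (35.1)⁴ = 1.187×10⁻⁴ W.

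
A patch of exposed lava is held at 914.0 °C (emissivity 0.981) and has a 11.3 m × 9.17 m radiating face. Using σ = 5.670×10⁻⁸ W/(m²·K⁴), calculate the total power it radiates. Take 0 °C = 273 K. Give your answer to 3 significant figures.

T = 914.0 °C + 273 = 1187.0 K.
Area A = 11.3 × 9.17 = 103.621 m².
P = εσAT⁴ = 0.981 × 5.670×10⁻⁸ × 103.621 × (1187.0)⁴ = 1.14×10⁷ W.

P ≈ 1.14×10⁷ W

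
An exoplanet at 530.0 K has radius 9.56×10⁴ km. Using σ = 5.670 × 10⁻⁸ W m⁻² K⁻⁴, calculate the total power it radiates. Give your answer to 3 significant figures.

P ≈ 5.14×10²⁰ W

Surface area A = 4πR² = 4π(9.56×10⁷ m)² = 1.14849×10¹⁷ m².
P = σAT⁴ = 5.670×10⁻⁸ × 1.14849×10¹⁷ × (530.0)⁴ = 5.14×10²⁰ W.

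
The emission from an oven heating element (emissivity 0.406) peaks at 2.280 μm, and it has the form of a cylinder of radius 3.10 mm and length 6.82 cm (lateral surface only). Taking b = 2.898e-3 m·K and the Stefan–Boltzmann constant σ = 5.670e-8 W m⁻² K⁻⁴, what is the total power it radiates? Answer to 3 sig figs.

Wien's law: T = b/λ_max = 2.898×10⁻³/2.280×10⁻⁶ = 1271.05 K.
Lateral area A = 2πrL = 2π×3.10×10⁻³×0.0682 = 1.32839×10⁻³ m².
Then P = εσAT⁴ = 0.406×5.670×10⁻⁸×1.32839×10⁻³×(1271.05)⁴ = 79.8 W.

P ≈ 79.8 W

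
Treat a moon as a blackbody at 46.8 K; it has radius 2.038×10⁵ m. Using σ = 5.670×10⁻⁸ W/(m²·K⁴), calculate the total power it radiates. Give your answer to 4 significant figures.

Surface area A = 4πR² = 4π(2.038×10⁵ m)² = 5.21937×10¹¹ m².
P = σAT⁴ = 5.670×10⁻⁸ × 5.21937×10¹¹ × (46.8)⁴ = 1.420×10¹¹ W.

P ≈ 1.420×10¹¹ W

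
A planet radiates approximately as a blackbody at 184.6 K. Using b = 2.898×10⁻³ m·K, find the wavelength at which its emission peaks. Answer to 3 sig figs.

Wien's displacement law: λ_max = b/T = (2.898×10⁻³ m·K)/(184.6 K) = 1.570×10⁻⁵ m.
That is 15.7 μm, in the infrared range.

λ_max ≈ 15.7 μm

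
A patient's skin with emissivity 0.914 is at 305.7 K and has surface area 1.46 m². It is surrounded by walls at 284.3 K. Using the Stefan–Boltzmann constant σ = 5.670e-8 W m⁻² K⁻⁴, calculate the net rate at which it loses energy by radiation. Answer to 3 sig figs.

Area A = 1.46 m².
Net radiated power P_net = εσA(T⁴ − T₀⁴) = 0.914×5.670×10⁻⁸×1.46×(305.7⁴ − 284.3⁴).
T⁴ − T₀⁴ = 8.73337×10⁹ − 6.53292×10⁹ = 2.20045×10⁹ K⁴, so P_net = 166 W.

Net loss ≈ 166 W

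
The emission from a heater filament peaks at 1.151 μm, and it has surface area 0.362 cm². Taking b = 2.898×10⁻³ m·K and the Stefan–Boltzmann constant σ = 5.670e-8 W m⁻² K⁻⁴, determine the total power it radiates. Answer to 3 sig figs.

P ≈ 82.5 W

Wien's law: T = b/λ_max = 2.898×10⁻³/1.151×10⁻⁶ = 2517.81 K.
Area A = 0.362 cm² = 3.62×10⁻⁵ m².
Then P = σAT⁴ = 5.670×10⁻⁸×3.62×10⁻⁵×(2517.81)⁴ = 82.5 W.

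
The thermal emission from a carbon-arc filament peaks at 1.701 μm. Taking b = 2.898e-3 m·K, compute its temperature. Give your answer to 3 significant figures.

T ≈ 1.70×10³ K

Wien's law gives T = b/λ_max = (2.898×10⁻³ m·K)/(1.701×10⁻⁶ m) = 1.70×10³ K.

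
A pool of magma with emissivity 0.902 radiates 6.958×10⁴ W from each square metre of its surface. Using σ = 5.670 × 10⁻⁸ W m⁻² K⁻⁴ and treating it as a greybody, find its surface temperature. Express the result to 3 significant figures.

T ≈ 1.08×10³ K

I = εσT⁴, so T = (I/εσ)^(1/4) = (6.958×10⁴/(0.902×5.670×10⁻⁸))^(1/4) = 1.08×10³ K.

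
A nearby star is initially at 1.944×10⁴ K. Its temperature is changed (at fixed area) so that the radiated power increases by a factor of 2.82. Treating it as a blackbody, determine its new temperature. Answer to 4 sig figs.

T₂ ≈ 2.519×10⁴ K

P ∝ T⁴, so T₂/T₁ = (P₂/P₁)^(1/4) = (2.82)^(1/4) = 1.29587.
T₂ = 1.944×10⁴ × 1.29587 = 2.519×10⁴ K.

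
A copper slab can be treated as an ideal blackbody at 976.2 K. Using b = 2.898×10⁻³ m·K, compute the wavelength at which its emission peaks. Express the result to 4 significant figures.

Wien's displacement law: λ_max = b/T = (2.898×10⁻³ m·K)/(976.2 K) = 2.9687×10⁻⁶ m.
That is 2.969 μm, in the infrared range.

λ_max ≈ 2.969 μm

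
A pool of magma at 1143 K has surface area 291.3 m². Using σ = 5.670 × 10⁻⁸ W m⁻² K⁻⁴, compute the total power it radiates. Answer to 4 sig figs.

Area A = 291.3 m².
P = σAT⁴ = 5.670×10⁻⁸ × 291.3 × (1143)⁴ = 2.819×10⁷ W.

P ≈ 2.819×10⁷ W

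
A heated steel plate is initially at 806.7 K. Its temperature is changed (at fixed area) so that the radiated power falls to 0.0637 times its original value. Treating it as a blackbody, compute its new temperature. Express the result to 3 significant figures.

T₂ ≈ 405 K

P ∝ T⁴, so T₂/T₁ = (P₂/P₁)^(1/4) = (0.0637)^(1/4) = 0.502383.
T₂ = 806.7 × 0.502383 = 405 K.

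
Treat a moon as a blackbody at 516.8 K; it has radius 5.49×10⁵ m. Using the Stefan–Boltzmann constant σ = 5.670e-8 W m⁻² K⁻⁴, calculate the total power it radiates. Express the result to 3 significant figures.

P ≈ 1.53×10¹⁶ W

Surface area A = 4πR² = 4π(5.49×10⁵ m)² = 3.78752×10¹² m².
P = σAT⁴ = 5.670×10⁻⁸ × 3.78752×10¹² × (516.8)⁴ = 1.53×10¹⁶ W.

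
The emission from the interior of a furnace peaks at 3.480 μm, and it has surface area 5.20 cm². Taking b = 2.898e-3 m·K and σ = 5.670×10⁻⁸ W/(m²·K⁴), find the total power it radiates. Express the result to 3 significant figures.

P ≈ 14.2 W

Wien's law: T = b/λ_max = 2.898×10⁻³/3.480×10⁻⁶ = 832.759 K.
Area A = 5.20 cm² = 5.20×10⁻⁴ m².
Then P = σAT⁴ = 5.670×10⁻⁸×5.20×10⁻⁴×(832.759)⁴ = 14.2 W.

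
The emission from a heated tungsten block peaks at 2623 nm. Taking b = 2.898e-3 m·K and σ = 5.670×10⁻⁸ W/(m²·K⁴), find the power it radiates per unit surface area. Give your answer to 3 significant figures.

I ≈ 8.45×10⁴ W/m²

Wien's law: T = b/λ_max = 2.898×10⁻³/2.623×10⁻⁶ = 1104.84 K.
Then I = σT⁴ = 5.670×10⁻⁸×(1104.84)⁴ = 8.45×10⁴ W/m².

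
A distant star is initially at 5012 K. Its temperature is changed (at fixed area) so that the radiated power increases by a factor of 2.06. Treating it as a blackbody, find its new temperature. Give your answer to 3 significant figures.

P ∝ T⁴, so T₂/T₁ = (P₂/P₁)^(1/4) = (2.06)^(1/4) = 1.19803.
T₂ = 5012 × 1.19803 = 6.00×10³ K.

T₂ ≈ 6.00×10³ K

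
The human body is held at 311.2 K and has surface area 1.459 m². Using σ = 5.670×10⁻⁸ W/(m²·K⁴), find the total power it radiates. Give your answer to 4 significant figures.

Area A = 1.459 m².
P = σAT⁴ = 5.670×10⁻⁸ × 1.459 × (311.2)⁴ = 775.9 W.

P ≈ 775.9 W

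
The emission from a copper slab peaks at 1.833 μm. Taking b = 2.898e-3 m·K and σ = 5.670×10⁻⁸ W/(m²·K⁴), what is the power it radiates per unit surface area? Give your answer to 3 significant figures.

Wien's law: T = b/λ_max = 2.898×10⁻³/1.833×10⁻⁶ = 1581.01 K.
Then I = σT⁴ = 5.670×10⁻⁸×(1581.01)⁴ = 3.54×10⁵ W/m².

I ≈ 3.54×10⁵ W/m²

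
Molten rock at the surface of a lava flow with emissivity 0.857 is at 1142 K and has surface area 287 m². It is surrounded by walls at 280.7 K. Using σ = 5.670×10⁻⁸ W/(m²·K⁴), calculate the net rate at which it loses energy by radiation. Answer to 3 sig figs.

Area A = 287 m².
Net radiated power P_net = εσA(T⁴ − T₀⁴) = 0.857×5.670×10⁻⁸×287×(1142⁴ − 280.7⁴).
T⁴ − T₀⁴ = 1.70084×10¹² − 6.20826×10⁹ = 1.69463×10¹² K⁴, so P_net = 2.36×10⁷ W.

Net loss ≈ 2.36×10⁷ W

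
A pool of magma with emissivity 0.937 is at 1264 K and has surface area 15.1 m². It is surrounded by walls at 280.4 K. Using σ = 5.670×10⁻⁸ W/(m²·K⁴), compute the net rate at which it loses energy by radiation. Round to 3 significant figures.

Area A = 15.1 m².
Net radiated power P_net = εσA(T⁴ − T₀⁴) = 0.937×5.670×10⁻⁸×15.1×(1264⁴ − 280.4⁴).
T⁴ − T₀⁴ = 2.55263×10¹² − 6.18176×10⁹ = 2.54645×10¹² K⁴, so P_net = 2.04×10⁶ W.

Net loss ≈ 2.04×10⁶ W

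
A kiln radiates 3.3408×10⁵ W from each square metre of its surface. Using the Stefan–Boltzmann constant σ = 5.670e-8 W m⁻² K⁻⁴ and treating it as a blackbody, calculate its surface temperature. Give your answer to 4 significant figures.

T ≈ 1558 K

I = σT⁴, so T = (I/σ)^(1/4) = (3.3408×10⁵/(5.670×10⁻⁸))^(1/4) = 1558 K.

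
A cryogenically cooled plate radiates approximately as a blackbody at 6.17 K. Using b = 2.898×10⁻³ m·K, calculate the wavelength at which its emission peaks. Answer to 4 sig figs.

Wien's displacement law: λ_max = b/T = (2.898×10⁻³ m·K)/(6.17 K) = 4.6969×10⁻⁴ m.
That is 0.4697 mm, in the infrared range.

λ_max ≈ 0.4697 mm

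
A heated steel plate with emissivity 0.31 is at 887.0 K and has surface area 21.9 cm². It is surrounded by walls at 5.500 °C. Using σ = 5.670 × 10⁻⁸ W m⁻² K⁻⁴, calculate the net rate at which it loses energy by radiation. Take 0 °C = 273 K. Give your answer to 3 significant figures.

Surroundings: T = 5.500 °C + 273 = 278.500 K.
Area A = 21.9 cm² = 2.19×10⁻³ m².
Net radiated power P_net = εσA(T⁴ − T₀⁴) = 0.31×5.670×10⁻⁸×2.19×10⁻³×(887.0⁴ − 278.500⁴).
T⁴ − T₀⁴ = 6.19005×10¹¹ − 6.01590×10⁹ = 6.12989×10¹¹ K⁴, so P_net = 23.6 W.

Net loss ≈ 23.6 W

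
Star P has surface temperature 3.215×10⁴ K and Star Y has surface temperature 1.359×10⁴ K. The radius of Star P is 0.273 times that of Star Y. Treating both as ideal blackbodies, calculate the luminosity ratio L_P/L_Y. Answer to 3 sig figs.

L_P/L_Y ≈ 2.33

L ∝ R²T⁴, so L_P/L_Y = (R_P/R_Y)²(T_P/T_Y)⁴ = (0.273)² × (3.215×10⁴/1.359×10⁴)⁴ = 0.074529 × 31.3218 = 2.33.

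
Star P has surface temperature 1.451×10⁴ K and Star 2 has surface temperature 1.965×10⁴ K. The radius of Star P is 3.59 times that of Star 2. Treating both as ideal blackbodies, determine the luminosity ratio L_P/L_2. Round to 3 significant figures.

L ∝ R²T⁴, so L_P/L_2 = (R_P/R_2)²(T_P/T_2)⁴ = (3.59)² × (1.451×10⁴/1.965×10⁴)⁴ = 12.8881 × 0.297317 = 3.83.

L_P/L_2 ≈ 3.83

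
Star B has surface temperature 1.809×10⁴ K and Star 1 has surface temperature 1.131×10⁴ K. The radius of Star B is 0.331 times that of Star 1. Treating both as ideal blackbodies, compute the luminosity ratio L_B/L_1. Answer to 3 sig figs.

L_B/L_1 ≈ 0.717

L ∝ R²T⁴, so L_B/L_1 = (R_B/R_1)²(T_B/T_1)⁴ = (0.331)² × (1.809×10⁴/1.131×10⁴)⁴ = 0.109561 × 6.54491 = 0.717.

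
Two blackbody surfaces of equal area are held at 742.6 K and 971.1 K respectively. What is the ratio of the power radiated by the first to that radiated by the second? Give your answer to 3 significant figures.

P₁/P₂ ≈ 0.342

With equal areas, P₁/P₂ = (T₁/T₂)⁴ = (742.6/971.1)⁴ = 0.342.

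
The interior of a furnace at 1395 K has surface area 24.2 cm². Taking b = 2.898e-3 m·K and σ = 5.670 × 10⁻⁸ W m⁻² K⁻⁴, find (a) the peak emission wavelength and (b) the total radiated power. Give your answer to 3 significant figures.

(a) λ_max = b/T = 2.898×10⁻³/1395 = 2.077×10⁻⁶ m = 2.08 μm.
Area A = 24.2 cm² = 2.42×10⁻³ m².
(b) P = σAT⁴ = 5.670×10⁻⁸×2.42×10⁻³×(1395)⁴ = 520 W.

λ_max ≈ 2.08 μm; P ≈ 520 W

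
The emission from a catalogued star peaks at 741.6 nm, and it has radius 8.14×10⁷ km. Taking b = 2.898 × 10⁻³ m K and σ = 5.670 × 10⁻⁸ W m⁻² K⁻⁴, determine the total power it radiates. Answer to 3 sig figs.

Wien's law: T = b/λ_max = 2.898×10⁻³/7.416×10⁻⁷ = 3907.77 K.
Surface area A = 4πR² = 4π(8.14×10¹⁰ m)² = 8.32643×10²² m².
Then P = σAT⁴ = 5.670×10⁻⁸×8.32643×10²²×(3907.77)⁴ = 1.10×10³⁰ W.

P ≈ 1.10×10³⁰ W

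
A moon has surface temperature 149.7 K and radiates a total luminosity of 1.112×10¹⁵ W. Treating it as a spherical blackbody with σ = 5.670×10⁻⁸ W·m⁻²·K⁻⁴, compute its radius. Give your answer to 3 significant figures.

R ≈ 1.76×10⁶ m

L = 4πR²σT⁴ ⇒ R = √(L/(4πσT⁴)).
σT⁴ = 28.4754 W/m², so R = √(1.112×10¹⁵/(4π×28.4754)) = 1.76×10⁶ m.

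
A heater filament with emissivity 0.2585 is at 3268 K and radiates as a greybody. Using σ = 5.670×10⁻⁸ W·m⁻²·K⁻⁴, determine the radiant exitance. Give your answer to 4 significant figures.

Stefan–Boltzmann: I = εσT⁴ = 0.2585 × 5.670×10⁻⁸ × (3268)⁴ = 1.672×10⁶ W/m².

I ≈ 1.672×10⁶ W/m²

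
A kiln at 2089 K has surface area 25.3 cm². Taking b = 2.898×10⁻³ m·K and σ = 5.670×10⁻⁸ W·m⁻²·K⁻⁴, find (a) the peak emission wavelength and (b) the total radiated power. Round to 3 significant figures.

(a) λ_max = b/T = 2.898×10⁻³/2089 = 1.387×10⁻⁶ m = 1.39 μm.
Area A = 25.3 cm² = 2.53×10⁻³ m².
(b) P = σAT⁴ = 5.670×10⁻⁸×2.53×10⁻³×(2089)⁴ = 2.73×10³ W.

λ_max ≈ 1.39 μm; P ≈ 2.73×10³ W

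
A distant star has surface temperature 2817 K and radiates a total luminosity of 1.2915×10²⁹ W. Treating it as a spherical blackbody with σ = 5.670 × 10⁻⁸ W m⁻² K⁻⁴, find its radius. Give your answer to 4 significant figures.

L = 4πR²σT⁴ ⇒ R = √(L/(4πσT⁴)).
σT⁴ = 3.57051×10⁶ W/m², so R = √(1.2915×10²⁹/(4π×3.57051×10⁶)) = 5.365×10¹⁰ m.

R ≈ 5.365×10¹⁰ m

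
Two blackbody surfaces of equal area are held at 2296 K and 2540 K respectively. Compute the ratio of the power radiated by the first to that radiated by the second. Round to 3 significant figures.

P₁/P₂ ≈ 0.668

With equal areas, P₁/P₂ = (T₁/T₂)⁴ = (2296/2540)⁴ = 0.668.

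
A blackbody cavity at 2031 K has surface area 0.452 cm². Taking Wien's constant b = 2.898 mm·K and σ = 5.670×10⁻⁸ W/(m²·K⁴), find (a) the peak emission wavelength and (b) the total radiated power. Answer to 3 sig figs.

λ_max ≈ 1.43×10³ nm; P ≈ 43.6 W

(a) λ_max = b/T = 2.898×10⁻³/2031 = 1.427×10⁻⁶ m = 1.43×10³ nm.
Area A = 0.452 cm² = 4.52×10⁻⁵ m².
(b) P = σAT⁴ = 5.670×10⁻⁸×4.52×10⁻⁵×(2031)⁴ = 43.6 W.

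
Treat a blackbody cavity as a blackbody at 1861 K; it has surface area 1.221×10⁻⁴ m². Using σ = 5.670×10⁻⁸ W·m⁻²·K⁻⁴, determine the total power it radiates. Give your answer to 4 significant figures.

Area A = 1.221×10⁻⁴ m².
P = σAT⁴ = 5.670×10⁻⁸ × 1.221×10⁻⁴ × (1861)⁴ = 83.04 W.

P ≈ 83.04 W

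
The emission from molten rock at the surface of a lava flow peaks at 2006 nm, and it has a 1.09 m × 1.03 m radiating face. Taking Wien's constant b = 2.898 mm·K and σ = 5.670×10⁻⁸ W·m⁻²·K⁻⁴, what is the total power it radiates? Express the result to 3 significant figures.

P ≈ 2.77×10⁵ W

Wien's law: T = b/λ_max = 2.898×10⁻³/2.006×10⁻⁶ = 1444.67 K.
Area A = 1.09 × 1.03 = 1.1227 m².
Then P = σAT⁴ = 5.670×10⁻⁸×1.1227×(1444.67)⁴ = 2.77×10⁵ W.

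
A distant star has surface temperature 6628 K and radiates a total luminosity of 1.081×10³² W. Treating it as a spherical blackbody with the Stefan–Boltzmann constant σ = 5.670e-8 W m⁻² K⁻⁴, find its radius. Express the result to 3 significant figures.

R ≈ 2.80×10¹¹ m

L = 4πR²σT⁴ ⇒ R = √(L/(4πσT⁴)).
σT⁴ = 1.09424×10⁸ W/m², so R = √(1.081×10³²/(4π×1.09424×10⁸)) = 2.80×10¹¹ m.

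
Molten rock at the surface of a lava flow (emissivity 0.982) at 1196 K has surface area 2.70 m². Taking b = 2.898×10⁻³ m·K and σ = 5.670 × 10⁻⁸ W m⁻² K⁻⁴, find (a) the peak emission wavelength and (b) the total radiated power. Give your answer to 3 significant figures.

(a) λ_max = b/T = 2.898×10⁻³/1196 = 2.423×10⁻⁶ m = 2.42×10³ nm.
Area A = 2.70 m².
(b) P = εσAT⁴ = 0.982×5.670×10⁻⁸×2.70×(1196)⁴ = 3.08×10⁵ W.

λ_max ≈ 2.42×10³ nm; P ≈ 3.08×10⁵ W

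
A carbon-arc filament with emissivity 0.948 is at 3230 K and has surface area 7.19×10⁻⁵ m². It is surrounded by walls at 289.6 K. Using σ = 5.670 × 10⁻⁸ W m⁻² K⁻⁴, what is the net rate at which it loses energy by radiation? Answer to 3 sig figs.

Area A = 7.19×10⁻⁵ m².
Net radiated power P_net = εσA(T⁴ − T₀⁴) = 0.948×5.670×10⁻⁸×7.19×10⁻⁵×(3230⁴ − 289.6⁴).
T⁴ − T₀⁴ = 1.08845×10¹⁴ − 7.03387×10⁹ = 1.08838×10¹⁴ K⁴, so P_net = 421 W.

Net loss ≈ 421 W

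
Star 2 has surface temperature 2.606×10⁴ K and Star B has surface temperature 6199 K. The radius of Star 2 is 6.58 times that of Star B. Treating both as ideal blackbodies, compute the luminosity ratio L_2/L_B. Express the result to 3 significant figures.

L ∝ R²T⁴, so L_2/L_B = (R_2/R_B)²(T_2/T_B)⁴ = (6.58)² × (2.606×10⁴/6199)⁴ = 43.2964 × 312.328 = 1.35×10⁴.

L_2/L_B ≈ 1.35×10⁴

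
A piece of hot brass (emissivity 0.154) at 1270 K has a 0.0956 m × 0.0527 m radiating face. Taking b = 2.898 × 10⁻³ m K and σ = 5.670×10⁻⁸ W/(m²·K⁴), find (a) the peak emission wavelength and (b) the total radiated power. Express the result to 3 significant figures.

(a) λ_max = b/T = 2.898×10⁻³/1270 = 2.282×10⁻⁶ m = 2.28×10³ nm.
Area A = 0.0956 × 0.0527 = 5.03812×10⁻³ m².
(b) P = εσAT⁴ = 0.154×5.670×10⁻⁸×5.03812×10⁻³×(1270)⁴ = 114 W.

λ_max ≈ 2.28×10³ nm; P ≈ 114 W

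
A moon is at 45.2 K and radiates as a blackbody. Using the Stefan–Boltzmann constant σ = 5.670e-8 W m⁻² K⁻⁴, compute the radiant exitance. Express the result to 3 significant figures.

I ≈ 0.237 W/m²

Stefan–Boltzmann: I = σT⁴ = 5.670×10⁻⁸ × (45.2)⁴ = 0.237 W/m².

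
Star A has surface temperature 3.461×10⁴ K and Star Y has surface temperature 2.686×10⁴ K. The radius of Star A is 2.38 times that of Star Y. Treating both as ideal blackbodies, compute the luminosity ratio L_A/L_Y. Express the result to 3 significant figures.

L ∝ R²T⁴, so L_A/L_Y = (R_A/R_Y)²(T_A/T_Y)⁴ = (2.38)² × (3.461×10⁴/2.686×10⁴)⁴ = 5.6644 × 2.75665 = 15.6.

L_A/L_Y ≈ 15.6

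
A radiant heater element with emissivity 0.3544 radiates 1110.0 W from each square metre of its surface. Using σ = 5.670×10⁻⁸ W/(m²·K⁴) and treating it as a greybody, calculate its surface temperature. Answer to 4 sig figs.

T ≈ 484.8 K

I = εσT⁴, so T = (I/εσ)^(1/4) = (1110.0/(0.3544×5.670×10⁻⁸))^(1/4) = 484.8 K.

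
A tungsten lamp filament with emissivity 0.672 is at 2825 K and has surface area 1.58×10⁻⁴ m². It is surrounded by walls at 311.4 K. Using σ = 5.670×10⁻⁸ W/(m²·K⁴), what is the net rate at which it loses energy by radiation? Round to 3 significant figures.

Area A = 1.58×10⁻⁴ m².
Net radiated power P_net = εσA(T⁴ − T₀⁴) = 0.672×5.670×10⁻⁸×1.58×10⁻⁴×(2825⁴ − 311.4⁴).
T⁴ − T₀⁴ = 6.36904×10¹³ − 9.40317×10⁹ = 6.36810×10¹³ K⁴, so P_net = 383 W.

Net loss ≈ 383 W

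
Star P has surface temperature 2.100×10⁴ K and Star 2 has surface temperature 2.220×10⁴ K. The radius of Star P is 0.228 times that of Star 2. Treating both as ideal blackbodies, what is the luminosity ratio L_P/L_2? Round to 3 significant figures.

L ∝ R²T⁴, so L_P/L_2 = (R_P/R_2)²(T_P/T_2)⁴ = (0.228)² × (2.100×10⁴/2.220×10⁴)⁴ = 0.051984 × 0.800692 = 0.0416.

L_P/L_2 ≈ 0.0416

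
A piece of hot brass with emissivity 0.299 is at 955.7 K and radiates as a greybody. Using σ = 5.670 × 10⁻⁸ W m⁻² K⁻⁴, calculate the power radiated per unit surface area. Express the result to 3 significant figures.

Stefan–Boltzmann: I = εσT⁴ = 0.299 × 5.670×10⁻⁸ × (955.7)⁴ = 1.41×10⁴ W/m².

I ≈ 1.41×10⁴ W/m²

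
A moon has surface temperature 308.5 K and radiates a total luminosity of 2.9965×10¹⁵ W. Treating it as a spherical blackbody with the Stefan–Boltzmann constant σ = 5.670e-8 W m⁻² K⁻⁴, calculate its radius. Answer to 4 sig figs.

R ≈ 6.814×10⁵ m

L = 4πR²σT⁴ ⇒ R = √(L/(4πσT⁴)).
σT⁴ = 513.575 W/m², so R = √(2.9965×10¹⁵/(4π×513.575)) = 6.814×10⁵ m.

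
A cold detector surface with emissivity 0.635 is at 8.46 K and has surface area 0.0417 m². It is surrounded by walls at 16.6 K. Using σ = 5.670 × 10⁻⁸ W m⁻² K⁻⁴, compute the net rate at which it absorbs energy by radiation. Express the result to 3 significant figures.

Net gain ≈ 1.06×10⁻⁴ W

Area A = 0.0417 m².
Net radiated power P_net = εσA(T⁴ − T₀⁴) = 0.635×5.670×10⁻⁸×0.0417×(8.46⁴ − 16.6⁴).
T⁴ − T₀⁴ = 5122.49 − 75933.3 = -70810.8 K⁴, so P_net = -1.06×10⁻⁴ W — negative, meaning a net gain of 1.06×10⁻⁴ W.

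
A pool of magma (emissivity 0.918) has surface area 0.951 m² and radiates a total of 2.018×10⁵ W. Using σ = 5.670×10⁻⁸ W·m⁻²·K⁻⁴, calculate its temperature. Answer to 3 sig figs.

T ≈ 1.42×10³ K

Area A = 0.951 m².
P = εσAT⁴ ⇒ T = (P/(εσA))^(1/4) = (2.018×10⁵/(0.918×5.670×10⁻⁸×0.951))^(1/4) = 1.42×10³ K.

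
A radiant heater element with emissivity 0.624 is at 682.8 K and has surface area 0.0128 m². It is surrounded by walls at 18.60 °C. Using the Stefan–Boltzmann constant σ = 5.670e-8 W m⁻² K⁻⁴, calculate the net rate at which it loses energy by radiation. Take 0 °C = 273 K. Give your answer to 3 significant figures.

Net loss ≈ 95.2 W

Surroundings: T = 18.60 °C + 273 = 291.60 K.
Area A = 0.0128 m².
Net radiated power P_net = εσA(T⁴ − T₀⁴) = 0.624×5.670×10⁻⁸×0.0128×(682.8⁴ − 291.60⁴).
T⁴ − T₀⁴ = 2.17357×10¹¹ − 7.23020×10⁹ = 2.10127×10¹¹ K⁴, so P_net = 95.2 W.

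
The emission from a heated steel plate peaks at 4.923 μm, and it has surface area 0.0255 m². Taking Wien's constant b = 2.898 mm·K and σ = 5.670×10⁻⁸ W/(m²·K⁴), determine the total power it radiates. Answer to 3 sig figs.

P ≈ 174 W

Wien's law: T = b/λ_max = 2.898×10⁻³/4.923×10⁻⁶ = 588.665 K.
Area A = 0.0255 m².
Then P = σAT⁴ = 5.670×10⁻⁸×0.0255×(588.665)⁴ = 174 W.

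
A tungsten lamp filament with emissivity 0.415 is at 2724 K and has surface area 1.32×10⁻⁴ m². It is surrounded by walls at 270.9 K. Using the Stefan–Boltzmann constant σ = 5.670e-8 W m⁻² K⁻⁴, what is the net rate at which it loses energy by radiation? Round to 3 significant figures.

Area A = 1.32×10⁻⁴ m².
Net radiated power P_net = εσA(T⁴ − T₀⁴) = 0.415×5.670×10⁻⁸×1.32×10⁻⁴×(2724⁴ − 270.9⁴).
T⁴ − T₀⁴ = 5.50590×10¹³ − 5.38562×10⁹ = 5.50536×10¹³ K⁴, so P_net = 171 W.

Net loss ≈ 171 W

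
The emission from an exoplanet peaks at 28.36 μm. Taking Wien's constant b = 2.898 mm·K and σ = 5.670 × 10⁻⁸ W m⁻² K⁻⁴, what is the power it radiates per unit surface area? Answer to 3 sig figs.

Wien's law: T = b/λ_max = 2.898×10⁻³/2.836×10⁻⁵ = 102.186 K.
Then I = σT⁴ = 5.670×10⁻⁸×(102.186)⁴ = 6.18 W/m².

I ≈ 6.18 W/m²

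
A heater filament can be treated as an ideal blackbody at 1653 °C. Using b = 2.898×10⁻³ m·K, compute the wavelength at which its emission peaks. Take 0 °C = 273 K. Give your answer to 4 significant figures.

λ_max ≈ 1.505 μm

T = 1653 °C + 273 = 1926 K.
Wien's displacement law: λ_max = b/T = (2.898×10⁻³ m·K)/(1926 K) = 1.5047×10⁻⁶ m.
That is 1.505 μm, in the infrared range.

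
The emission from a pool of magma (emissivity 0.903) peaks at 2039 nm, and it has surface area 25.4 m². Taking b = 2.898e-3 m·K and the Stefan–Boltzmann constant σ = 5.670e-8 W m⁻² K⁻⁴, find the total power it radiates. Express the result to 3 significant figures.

Wien's law: T = b/λ_max = 2.898×10⁻³/2.039×10⁻⁶ = 1421.28 K.
Area A = 25.4 m².
Then P = εσAT⁴ = 0.903×5.670×10⁻⁸×25.4×(1421.28)⁴ = 5.31×10⁶ W.

P ≈ 5.31×10⁶ W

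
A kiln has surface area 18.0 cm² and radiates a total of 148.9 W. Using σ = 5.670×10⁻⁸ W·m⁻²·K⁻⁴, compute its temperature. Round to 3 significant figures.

Area A = 18.0 cm² = 1.80×10⁻³ m².
P = σAT⁴ ⇒ T = (P/(σA))^(1/4) = (148.9/(5.670×10⁻⁸×1.80×10⁻³))^(1/4) = 1.10×10³ K.

T ≈ 1.10×10³ K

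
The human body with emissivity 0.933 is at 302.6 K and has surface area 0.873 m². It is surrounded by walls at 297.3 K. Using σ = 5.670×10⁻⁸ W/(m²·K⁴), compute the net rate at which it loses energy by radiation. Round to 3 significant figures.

Net loss ≈ 26.4 W

Area A = 0.873 m².
Net radiated power P_net = εσA(T⁴ − T₀⁴) = 0.933×5.670×10⁻⁸×0.873×(302.6⁴ − 297.3⁴).
T⁴ − T₀⁴ = 8.38447×10⁹ − 7.81231×10⁹ = 5.72160×10⁸ K⁴, so P_net = 26.4 W.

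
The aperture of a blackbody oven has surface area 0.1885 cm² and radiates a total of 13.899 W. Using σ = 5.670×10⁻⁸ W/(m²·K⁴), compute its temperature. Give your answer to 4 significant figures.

T ≈ 1899 K

Area A = 0.1885 cm² = 1.885×10⁻⁵ m².
P = σAT⁴ ⇒ T = (P/(σA))^(1/4) = (13.899/(5.670×10⁻⁸×1.885×10⁻⁵))^(1/4) = 1899 K.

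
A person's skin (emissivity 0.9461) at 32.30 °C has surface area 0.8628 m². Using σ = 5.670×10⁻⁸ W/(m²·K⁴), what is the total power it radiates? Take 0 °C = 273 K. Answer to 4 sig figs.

T = 32.30 °C + 273 = 305.30 K.
Area A = 0.8628 m².
P = εσAT⁴ = 0.9461 × 5.670×10⁻⁸ × 0.8628 × (305.30)⁴ = 402.1 W.

P ≈ 402.1 W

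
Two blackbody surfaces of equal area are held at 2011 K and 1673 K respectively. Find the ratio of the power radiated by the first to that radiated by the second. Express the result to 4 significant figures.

P₁/P₂ ≈ 2.088

With equal areas, P₁/P₂ = (T₁/T₂)⁴ = (2011/1673)⁴ = 2.088.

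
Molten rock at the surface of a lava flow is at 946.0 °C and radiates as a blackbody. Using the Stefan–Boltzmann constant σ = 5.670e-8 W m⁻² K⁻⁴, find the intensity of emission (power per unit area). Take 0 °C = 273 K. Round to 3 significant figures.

T = 946.0 °C + 273 = 1219.0 K.
Stefan–Boltzmann: I = σT⁴ = 5.670×10⁻⁸ × (1219.0)⁴ = 1.25×10⁵ W/m².

I ≈ 1.25×10⁵ W/m²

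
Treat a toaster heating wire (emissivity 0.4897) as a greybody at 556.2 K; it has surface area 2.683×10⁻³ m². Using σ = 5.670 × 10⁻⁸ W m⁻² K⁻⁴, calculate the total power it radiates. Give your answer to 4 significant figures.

Area A = 2.683×10⁻³ m².
P = εσAT⁴ = 0.4897 × 5.670×10⁻⁸ × 2.683×10⁻³ × (556.2)⁴ = 7.129 W.

P ≈ 7.129 W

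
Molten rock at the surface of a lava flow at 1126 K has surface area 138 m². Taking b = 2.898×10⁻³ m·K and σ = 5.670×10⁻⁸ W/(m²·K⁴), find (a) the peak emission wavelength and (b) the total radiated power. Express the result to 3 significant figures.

(a) λ_max = b/T = 2.898×10⁻³/1126 = 2.574×10⁻⁶ m = 2.57 μm.
Area A = 138 m².
(b) P = σAT⁴ = 5.670×10⁻⁸×138×(1126)⁴ = 1.26×10⁷ W.

λ_max ≈ 2.57 μm; P ≈ 1.26×10⁷ W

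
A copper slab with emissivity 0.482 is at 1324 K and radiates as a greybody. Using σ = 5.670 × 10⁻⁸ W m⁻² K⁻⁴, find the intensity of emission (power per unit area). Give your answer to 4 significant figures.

Stefan–Boltzmann: I = εσT⁴ = 0.482 × 5.670×10⁻⁸ × (1324)⁴ = 8.398×10⁴ W/m².

I ≈ 8.398×10⁴ W/m²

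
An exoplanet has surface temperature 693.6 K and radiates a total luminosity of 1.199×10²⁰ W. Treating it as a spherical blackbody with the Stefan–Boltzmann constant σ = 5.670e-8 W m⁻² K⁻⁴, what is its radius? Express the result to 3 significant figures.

R ≈ 2.70×10⁷ m

L = 4πR²σT⁴ ⇒ R = √(L/(4πσT⁴)).
σT⁴ = 13122.6 W/m², so R = √(1.199×10²⁰/(4π×13122.6)) = 2.70×10⁷ m.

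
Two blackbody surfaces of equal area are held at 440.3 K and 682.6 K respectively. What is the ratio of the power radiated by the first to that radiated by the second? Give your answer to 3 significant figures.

With equal areas, P₁/P₂ = (T₁/T₂)⁴ = (440.3/682.6)⁴ = 0.173.

P₁/P₂ ≈ 0.173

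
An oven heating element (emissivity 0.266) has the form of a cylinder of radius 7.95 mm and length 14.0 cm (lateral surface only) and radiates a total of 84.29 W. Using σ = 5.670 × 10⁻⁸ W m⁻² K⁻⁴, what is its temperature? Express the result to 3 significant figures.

T ≈ 945 K

Lateral area A = 2πrL = 2π×7.95×10⁻³×0.140 = 6.99319×10⁻³ m².
P = εσAT⁴ ⇒ T = (P/(εσA))^(1/4) = (84.29/(0.266×5.670×10⁻⁸×6.99319×10⁻³))^(1/4) = 945 K.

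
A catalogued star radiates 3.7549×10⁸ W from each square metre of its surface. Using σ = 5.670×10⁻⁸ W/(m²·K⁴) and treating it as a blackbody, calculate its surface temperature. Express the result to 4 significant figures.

T ≈ 9021 K

I = σT⁴, so T = (I/σ)^(1/4) = (3.7549×10⁸/(5.670×10⁻⁸))^(1/4) = 9021 K.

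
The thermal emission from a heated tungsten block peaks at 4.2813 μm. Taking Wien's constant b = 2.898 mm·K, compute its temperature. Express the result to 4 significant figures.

T ≈ 676.9 K

Wien's law gives T = b/λ_max = (2.898×10⁻³ m·K)/(4.2813×10⁻⁶ m) = 676.9 K.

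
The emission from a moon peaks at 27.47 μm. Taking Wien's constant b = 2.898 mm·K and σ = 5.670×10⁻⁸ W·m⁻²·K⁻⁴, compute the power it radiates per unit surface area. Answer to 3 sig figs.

I ≈ 7.02 W/m²

Wien's law: T = b/λ_max = 2.898×10⁻³/2.747×10⁻⁵ = 105.497 K.
Then I = σT⁴ = 5.670×10⁻⁸×(105.497)⁴ = 7.02 W/m².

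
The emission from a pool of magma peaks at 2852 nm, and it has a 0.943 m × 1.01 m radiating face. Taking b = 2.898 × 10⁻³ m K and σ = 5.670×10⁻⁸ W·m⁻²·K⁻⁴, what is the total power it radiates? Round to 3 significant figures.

P ≈ 5.76×10⁴ W

Wien's law: T = b/λ_max = 2.898×10⁻³/2.852×10⁻⁶ = 1016.13 K.
Area A = 0.943 × 1.01 = 0.95243 m².
Then P = σAT⁴ = 5.670×10⁻⁸×0.95243×(1016.13)⁴ = 5.76×10⁴ W.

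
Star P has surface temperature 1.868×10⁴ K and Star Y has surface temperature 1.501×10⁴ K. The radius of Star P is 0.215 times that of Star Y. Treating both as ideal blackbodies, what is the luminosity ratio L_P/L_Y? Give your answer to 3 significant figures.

L ∝ R²T⁴, so L_P/L_Y = (R_P/R_Y)²(T_P/T_Y)⁴ = (0.215)² × (1.868×10⁴/1.501×10⁴)⁴ = 0.046225 × 2.39875 = 0.111.

L_P/L_Y ≈ 0.111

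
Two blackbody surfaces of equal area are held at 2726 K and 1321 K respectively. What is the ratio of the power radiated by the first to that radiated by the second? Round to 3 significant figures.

P₁/P₂ ≈ 18.1

With equal areas, P₁/P₂ = (T₁/T₂)⁴ = (2726/1321)⁴ = 18.1.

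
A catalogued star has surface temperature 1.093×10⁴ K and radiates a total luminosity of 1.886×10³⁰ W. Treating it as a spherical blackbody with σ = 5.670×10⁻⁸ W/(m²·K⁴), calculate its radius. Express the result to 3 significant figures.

L = 4πR²σT⁴ ⇒ R = √(L/(4πσT⁴)).
σT⁴ = 8.09215×10⁸ W/m², so R = √(1.886×10³⁰/(4π×8.09215×10⁸)) = 1.36×10¹⁰ m.

R ≈ 1.36×10¹⁰ m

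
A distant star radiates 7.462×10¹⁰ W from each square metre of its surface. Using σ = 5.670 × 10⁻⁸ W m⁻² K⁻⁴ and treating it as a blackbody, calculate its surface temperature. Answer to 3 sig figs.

T ≈ 3.39×10⁴ K

I = σT⁴, so T = (I/σ)^(1/4) = (7.462×10¹⁰/(5.670×10⁻⁸))^(1/4) = 3.39×10⁴ K.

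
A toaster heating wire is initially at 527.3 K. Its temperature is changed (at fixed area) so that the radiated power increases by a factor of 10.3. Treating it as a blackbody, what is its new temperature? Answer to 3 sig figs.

P ∝ T⁴, so T₂/T₁ = (P₂/P₁)^(1/4) = (10.3)^(1/4) = 1.79147.
T₂ = 527.3 × 1.79147 = 945 K.

T₂ ≈ 945 K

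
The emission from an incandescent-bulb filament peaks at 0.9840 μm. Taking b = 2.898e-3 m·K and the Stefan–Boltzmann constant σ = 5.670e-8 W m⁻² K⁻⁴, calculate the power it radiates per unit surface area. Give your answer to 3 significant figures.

Wien's law: T = b/λ_max = 2.898×10⁻³/9.840×10⁻⁷ = 2945.12 K.
Then I = σT⁴ = 5.670×10⁻⁸×(2945.12)⁴ = 4.27×10⁶ W/m².

I ≈ 4.27×10⁶ W/m²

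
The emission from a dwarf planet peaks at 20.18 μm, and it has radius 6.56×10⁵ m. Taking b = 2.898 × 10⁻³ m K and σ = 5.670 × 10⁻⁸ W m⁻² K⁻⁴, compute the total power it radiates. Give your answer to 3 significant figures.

P ≈ 1.30×10¹⁴ W

Wien's law: T = b/λ_max = 2.898×10⁻³/2.018×10⁻⁵ = 143.608 K.
Surface area A = 4πR² = 4π(6.56×10⁵ m)² = 5.40776×10¹² m².
Then P = σAT⁴ = 5.670×10⁻⁸×5.40776×10¹²×(143.608)⁴ = 1.30×10¹⁴ W.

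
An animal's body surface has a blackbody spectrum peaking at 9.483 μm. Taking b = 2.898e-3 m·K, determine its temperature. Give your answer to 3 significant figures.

T ≈ 306 K

Wien's law gives T = b/λ_max = (2.898×10⁻³ m·K)/(9.483×10⁻⁶ m) = 306 K.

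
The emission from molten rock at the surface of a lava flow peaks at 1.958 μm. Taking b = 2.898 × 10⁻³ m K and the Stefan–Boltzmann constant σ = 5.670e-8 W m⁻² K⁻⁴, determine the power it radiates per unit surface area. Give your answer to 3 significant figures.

Wien's law: T = b/λ_max = 2.898×10⁻³/1.958×10⁻⁶ = 1480.08 K.
Then I = σT⁴ = 5.670×10⁻⁸×(1480.08)⁴ = 2.72×10⁵ W/m².

I ≈ 2.72×10⁵ W/m²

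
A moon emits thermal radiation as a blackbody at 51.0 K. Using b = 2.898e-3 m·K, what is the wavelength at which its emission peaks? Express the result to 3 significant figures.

Wien's displacement law: λ_max = b/T = (2.898×10⁻³ m·K)/(51.0 K) = 5.682×10⁻⁵ m.
That is 56.8 μm, in the infrared range.

λ_max ≈ 56.8 μm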